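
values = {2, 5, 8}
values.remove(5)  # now {2, 8}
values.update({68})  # {2, 8, 68}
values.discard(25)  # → {2, 8, 68}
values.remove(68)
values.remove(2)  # {8}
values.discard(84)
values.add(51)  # {8, 51}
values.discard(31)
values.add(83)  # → {8, 51, 83}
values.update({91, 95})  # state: {8, 51, 83, 91, 95}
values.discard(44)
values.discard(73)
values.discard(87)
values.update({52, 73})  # {8, 51, 52, 73, 83, 91, 95}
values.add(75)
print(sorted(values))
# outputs [8, 51, 52, 73, 75, 83, 91, 95]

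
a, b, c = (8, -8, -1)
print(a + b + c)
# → -1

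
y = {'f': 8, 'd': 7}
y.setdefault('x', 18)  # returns 18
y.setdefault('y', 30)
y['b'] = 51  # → {'f': 8, 'd': 7, 'x': 18, 'y': 30, 'b': 51}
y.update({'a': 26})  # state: {'f': 8, 'd': 7, 'x': 18, 'y': 30, 'b': 51, 'a': 26}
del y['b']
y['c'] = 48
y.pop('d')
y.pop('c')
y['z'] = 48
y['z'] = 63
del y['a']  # {'f': 8, 'x': 18, 'y': 30, 'z': 63}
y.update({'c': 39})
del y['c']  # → {'f': 8, 'x': 18, 'y': 30, 'z': 63}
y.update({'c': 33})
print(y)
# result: {'f': 8, 'x': 18, 'y': 30, 'z': 63, 'c': 33}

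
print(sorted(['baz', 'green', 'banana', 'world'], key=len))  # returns ['baz', 'green', 'world', 'banana']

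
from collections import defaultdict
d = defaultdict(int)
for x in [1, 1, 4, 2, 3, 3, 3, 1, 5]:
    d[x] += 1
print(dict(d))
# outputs {1: 3, 4: 1, 2: 1, 3: 3, 5: 1}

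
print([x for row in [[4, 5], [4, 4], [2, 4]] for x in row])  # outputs [4, 5, 4, 4, 2, 4]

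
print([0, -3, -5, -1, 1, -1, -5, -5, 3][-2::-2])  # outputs [-5, -1, -1, -3]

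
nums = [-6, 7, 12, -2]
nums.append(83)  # [-6, 7, 12, -2, 83]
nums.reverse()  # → [83, -2, 12, 7, -6]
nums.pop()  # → -6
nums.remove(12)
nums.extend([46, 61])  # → [83, -2, 7, 46, 61]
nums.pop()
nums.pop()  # 46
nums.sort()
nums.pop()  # 83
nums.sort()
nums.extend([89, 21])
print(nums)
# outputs [-2, 7, 89, 21]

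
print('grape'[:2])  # gr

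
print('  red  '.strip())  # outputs red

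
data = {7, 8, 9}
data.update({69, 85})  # {7, 8, 9, 69, 85}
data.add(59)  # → {7, 8, 9, 59, 69, 85}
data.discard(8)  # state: {7, 9, 59, 69, 85}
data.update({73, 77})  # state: {7, 9, 59, 69, 73, 77, 85}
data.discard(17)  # {7, 9, 59, 69, 73, 77, 85}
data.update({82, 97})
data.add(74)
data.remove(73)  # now {7, 9, 59, 69, 74, 77, 82, 85, 97}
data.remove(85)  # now {7, 9, 59, 69, 74, 77, 82, 97}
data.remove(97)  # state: {7, 9, 59, 69, 74, 77, 82}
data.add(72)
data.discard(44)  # {7, 9, 59, 69, 72, 74, 77, 82}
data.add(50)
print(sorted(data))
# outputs [7, 9, 50, 59, 69, 72, 74, 77, 82]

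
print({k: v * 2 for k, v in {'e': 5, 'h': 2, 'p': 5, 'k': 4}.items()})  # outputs {'e': 10, 'h': 4, 'p': 10, 'k': 8}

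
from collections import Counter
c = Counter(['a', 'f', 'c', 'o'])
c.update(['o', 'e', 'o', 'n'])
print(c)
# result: Counter({'o': 3, 'a': 1, 'f': 1, 'c': 1, 'e': 1, 'n': 1})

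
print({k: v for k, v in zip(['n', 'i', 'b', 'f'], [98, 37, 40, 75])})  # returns {'n': 98, 'i': 37, 'b': 40, 'f': 75}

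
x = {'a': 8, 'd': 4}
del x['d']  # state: {'a': 8}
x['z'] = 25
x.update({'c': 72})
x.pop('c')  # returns 72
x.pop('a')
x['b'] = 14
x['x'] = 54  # {'z': 25, 'b': 14, 'x': 54}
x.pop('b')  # 14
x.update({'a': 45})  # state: {'z': 25, 'x': 54, 'a': 45}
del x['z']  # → {'x': 54, 'a': 45}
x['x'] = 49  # {'x': 49, 'a': 45}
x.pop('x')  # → 49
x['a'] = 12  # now {'a': 12}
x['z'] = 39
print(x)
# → {'a': 12, 'z': 39}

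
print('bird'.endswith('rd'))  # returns True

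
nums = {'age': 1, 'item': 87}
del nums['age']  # {'item': 87}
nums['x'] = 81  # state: {'item': 87, 'x': 81}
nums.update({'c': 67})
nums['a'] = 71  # {'item': 87, 'x': 81, 'c': 67, 'a': 71}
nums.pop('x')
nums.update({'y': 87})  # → {'item': 87, 'c': 67, 'a': 71, 'y': 87}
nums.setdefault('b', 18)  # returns 18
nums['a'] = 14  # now {'item': 87, 'c': 67, 'a': 14, 'y': 87, 'b': 18}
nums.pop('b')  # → 18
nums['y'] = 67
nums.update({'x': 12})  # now {'item': 87, 'c': 67, 'a': 14, 'y': 67, 'x': 12}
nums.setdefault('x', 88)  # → 12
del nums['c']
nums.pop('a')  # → 14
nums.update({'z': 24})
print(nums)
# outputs {'item': 87, 'y': 67, 'x': 12, 'z': 24}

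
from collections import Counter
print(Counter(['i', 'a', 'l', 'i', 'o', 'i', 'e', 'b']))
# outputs Counter({'i': 3, 'a': 1, 'l': 1, 'o': 1, 'e': 1, 'b': 1})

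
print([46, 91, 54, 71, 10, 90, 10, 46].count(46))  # 2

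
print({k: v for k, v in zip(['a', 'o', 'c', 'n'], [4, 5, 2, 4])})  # {'a': 4, 'o': 5, 'c': 2, 'n': 4}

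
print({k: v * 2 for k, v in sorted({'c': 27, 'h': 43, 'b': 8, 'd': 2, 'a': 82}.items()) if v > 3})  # {'a': 164, 'b': 16, 'c': 54, 'h': 86}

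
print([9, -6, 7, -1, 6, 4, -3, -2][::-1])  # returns [-2, -3, 4, 6, -1, 7, -6, 9]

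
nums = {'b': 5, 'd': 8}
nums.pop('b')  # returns 5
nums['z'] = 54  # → {'d': 8, 'z': 54}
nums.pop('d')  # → 8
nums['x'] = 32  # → {'z': 54, 'x': 32}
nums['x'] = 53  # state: {'z': 54, 'x': 53}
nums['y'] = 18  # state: {'z': 54, 'x': 53, 'y': 18}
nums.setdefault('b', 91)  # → 91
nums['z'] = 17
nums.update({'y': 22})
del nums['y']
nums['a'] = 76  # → {'z': 17, 'x': 53, 'b': 91, 'a': 76}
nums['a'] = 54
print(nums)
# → {'z': 17, 'x': 53, 'b': 91, 'a': 54}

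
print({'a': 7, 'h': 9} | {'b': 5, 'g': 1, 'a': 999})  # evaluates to {'a': 999, 'h': 9, 'b': 5, 'g': 1}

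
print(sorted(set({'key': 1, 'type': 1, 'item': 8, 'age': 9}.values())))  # [1, 8, 9]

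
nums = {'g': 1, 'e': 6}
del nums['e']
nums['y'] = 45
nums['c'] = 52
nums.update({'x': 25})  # {'g': 1, 'y': 45, 'c': 52, 'x': 25}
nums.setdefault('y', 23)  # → 45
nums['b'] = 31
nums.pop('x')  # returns 25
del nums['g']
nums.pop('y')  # 45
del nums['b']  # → {'c': 52}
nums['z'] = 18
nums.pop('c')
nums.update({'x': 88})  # {'z': 18, 'x': 88}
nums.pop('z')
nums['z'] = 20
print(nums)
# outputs {'x': 88, 'z': 20}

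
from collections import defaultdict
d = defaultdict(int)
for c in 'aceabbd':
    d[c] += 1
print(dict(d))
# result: {'a': 2, 'c': 1, 'e': 1, 'b': 2, 'd': 1}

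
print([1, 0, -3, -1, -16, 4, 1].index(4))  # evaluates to 5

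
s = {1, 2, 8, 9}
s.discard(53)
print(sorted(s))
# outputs [1, 2, 8, 9]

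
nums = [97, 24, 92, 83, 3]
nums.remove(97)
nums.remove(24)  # [92, 83, 3]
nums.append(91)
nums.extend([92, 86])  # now [92, 83, 3, 91, 92, 86]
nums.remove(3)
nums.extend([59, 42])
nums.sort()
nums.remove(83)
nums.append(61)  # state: [42, 59, 86, 91, 92, 92, 61]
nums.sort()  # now [42, 59, 61, 86, 91, 92, 92]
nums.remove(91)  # [42, 59, 61, 86, 92, 92]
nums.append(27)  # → [42, 59, 61, 86, 92, 92, 27]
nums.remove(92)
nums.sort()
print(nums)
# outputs [27, 42, 59, 61, 86, 92]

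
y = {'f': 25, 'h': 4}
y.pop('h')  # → 4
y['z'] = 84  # {'f': 25, 'z': 84}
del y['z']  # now {'f': 25}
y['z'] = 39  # {'f': 25, 'z': 39}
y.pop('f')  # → 25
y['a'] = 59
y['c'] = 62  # {'z': 39, 'a': 59, 'c': 62}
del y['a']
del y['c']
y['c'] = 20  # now {'z': 39, 'c': 20}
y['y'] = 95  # {'z': 39, 'c': 20, 'y': 95}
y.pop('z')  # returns 39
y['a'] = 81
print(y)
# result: {'c': 20, 'y': 95, 'a': 81}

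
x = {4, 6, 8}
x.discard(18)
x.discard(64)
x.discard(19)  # {4, 6, 8}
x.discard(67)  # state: {4, 6, 8}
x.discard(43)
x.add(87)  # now {4, 6, 8, 87}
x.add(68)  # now {4, 6, 8, 68, 87}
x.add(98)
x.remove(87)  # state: {4, 6, 8, 68, 98}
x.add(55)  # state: {4, 6, 8, 55, 68, 98}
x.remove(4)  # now {6, 8, 55, 68, 98}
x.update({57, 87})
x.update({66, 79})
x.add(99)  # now {6, 8, 55, 57, 66, 68, 79, 87, 98, 99}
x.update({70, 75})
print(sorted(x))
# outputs [6, 8, 55, 57, 66, 68, 70, 75, 79, 87, 98, 99]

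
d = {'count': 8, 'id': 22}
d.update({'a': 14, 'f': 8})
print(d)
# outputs {'count': 8, 'id': 22, 'a': 14, 'f': 8}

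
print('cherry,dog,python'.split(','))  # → ['cherry', 'dog', 'python']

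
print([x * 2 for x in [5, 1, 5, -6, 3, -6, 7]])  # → [10, 2, 10, -12, 6, -12, 14]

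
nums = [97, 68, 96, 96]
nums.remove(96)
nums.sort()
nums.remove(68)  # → [96, 97]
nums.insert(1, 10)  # [96, 10, 97]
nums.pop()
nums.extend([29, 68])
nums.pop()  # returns 68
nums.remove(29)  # [96, 10]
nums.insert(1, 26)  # [96, 26, 10]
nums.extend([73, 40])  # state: [96, 26, 10, 73, 40]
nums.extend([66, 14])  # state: [96, 26, 10, 73, 40, 66, 14]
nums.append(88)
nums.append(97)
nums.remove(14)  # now [96, 26, 10, 73, 40, 66, 88, 97]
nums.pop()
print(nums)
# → [96, 26, 10, 73, 40, 66, 88]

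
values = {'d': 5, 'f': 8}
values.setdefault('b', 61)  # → 61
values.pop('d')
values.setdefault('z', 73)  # 73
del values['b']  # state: {'f': 8, 'z': 73}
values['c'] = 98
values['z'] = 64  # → {'f': 8, 'z': 64, 'c': 98}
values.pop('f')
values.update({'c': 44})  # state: {'z': 64, 'c': 44}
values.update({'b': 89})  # {'z': 64, 'c': 44, 'b': 89}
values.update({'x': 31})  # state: {'z': 64, 'c': 44, 'b': 89, 'x': 31}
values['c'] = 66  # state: {'z': 64, 'c': 66, 'b': 89, 'x': 31}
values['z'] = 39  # {'z': 39, 'c': 66, 'b': 89, 'x': 31}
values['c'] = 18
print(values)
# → {'z': 39, 'c': 18, 'b': 89, 'x': 31}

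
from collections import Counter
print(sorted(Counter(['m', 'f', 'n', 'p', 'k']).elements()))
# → ['f', 'k', 'm', 'n', 'p']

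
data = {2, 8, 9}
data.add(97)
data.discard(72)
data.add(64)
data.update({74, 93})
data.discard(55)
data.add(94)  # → {2, 8, 9, 64, 74, 93, 94, 97}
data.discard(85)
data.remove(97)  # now {2, 8, 9, 64, 74, 93, 94}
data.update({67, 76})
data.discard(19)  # {2, 8, 9, 64, 67, 74, 76, 93, 94}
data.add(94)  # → {2, 8, 9, 64, 67, 74, 76, 93, 94}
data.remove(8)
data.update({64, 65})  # {2, 9, 64, 65, 67, 74, 76, 93, 94}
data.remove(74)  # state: {2, 9, 64, 65, 67, 76, 93, 94}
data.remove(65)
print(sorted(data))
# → [2, 9, 64, 67, 76, 93, 94]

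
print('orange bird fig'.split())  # ['orange', 'bird', 'fig']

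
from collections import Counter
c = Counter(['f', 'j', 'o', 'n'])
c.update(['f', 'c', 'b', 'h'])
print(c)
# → Counter({'f': 2, 'j': 1, 'o': 1, 'n': 1, 'c': 1, 'b': 1, 'h': 1})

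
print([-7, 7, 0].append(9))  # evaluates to None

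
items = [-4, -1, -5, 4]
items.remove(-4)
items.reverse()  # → [4, -5, -1]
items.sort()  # [-5, -1, 4]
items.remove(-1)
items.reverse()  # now [4, -5]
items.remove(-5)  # [4]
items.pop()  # 4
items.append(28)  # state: [28]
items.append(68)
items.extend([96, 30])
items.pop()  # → 30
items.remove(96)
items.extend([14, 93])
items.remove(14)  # [28, 68, 93]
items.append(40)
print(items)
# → [28, 68, 93, 40]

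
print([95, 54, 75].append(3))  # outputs None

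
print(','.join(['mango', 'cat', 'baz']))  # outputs mango,cat,baz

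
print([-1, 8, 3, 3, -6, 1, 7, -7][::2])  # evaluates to [-1, 3, -6, 7]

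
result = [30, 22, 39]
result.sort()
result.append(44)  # [22, 30, 39, 44]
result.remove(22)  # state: [30, 39, 44]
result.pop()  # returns 44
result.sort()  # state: [30, 39]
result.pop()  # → 39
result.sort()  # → [30]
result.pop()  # 30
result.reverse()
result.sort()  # []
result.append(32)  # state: [32]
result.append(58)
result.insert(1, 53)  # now [32, 53, 58]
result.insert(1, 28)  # [32, 28, 53, 58]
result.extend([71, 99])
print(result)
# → [32, 28, 53, 58, 71, 99]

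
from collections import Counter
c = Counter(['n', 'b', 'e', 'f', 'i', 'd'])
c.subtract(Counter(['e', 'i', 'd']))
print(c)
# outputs Counter({'n': 1, 'b': 1, 'f': 1, 'e': 0, 'i': 0, 'd': 0})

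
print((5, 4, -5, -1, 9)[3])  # -1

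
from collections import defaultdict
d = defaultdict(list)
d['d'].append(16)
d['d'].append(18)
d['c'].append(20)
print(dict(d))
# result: {'d': [16, 18], 'c': [20]}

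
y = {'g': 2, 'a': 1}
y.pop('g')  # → 2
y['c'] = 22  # {'a': 1, 'c': 22}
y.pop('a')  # 1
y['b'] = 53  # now {'c': 22, 'b': 53}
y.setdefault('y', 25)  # 25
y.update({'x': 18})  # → {'c': 22, 'b': 53, 'y': 25, 'x': 18}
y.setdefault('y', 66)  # 25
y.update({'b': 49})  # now {'c': 22, 'b': 49, 'y': 25, 'x': 18}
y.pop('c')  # 22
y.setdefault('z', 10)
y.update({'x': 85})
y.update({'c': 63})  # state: {'b': 49, 'y': 25, 'x': 85, 'z': 10, 'c': 63}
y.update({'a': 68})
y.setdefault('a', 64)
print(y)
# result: {'b': 49, 'y': 25, 'x': 85, 'z': 10, 'c': 63, 'a': 68}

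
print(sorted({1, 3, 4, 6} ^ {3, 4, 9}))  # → [1, 6, 9]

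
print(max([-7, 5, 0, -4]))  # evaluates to 5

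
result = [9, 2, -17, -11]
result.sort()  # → [-17, -11, 2, 9]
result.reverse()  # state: [9, 2, -11, -17]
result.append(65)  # [9, 2, -11, -17, 65]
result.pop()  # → 65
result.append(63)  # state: [9, 2, -11, -17, 63]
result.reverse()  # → [63, -17, -11, 2, 9]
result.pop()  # 9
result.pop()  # 2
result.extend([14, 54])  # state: [63, -17, -11, 14, 54]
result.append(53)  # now [63, -17, -11, 14, 54, 53]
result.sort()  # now [-17, -11, 14, 53, 54, 63]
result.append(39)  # [-17, -11, 14, 53, 54, 63, 39]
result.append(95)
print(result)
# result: [-17, -11, 14, 53, 54, 63, 39, 95]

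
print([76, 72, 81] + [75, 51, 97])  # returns [76, 72, 81, 75, 51, 97]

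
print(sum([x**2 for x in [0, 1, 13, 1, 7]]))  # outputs 220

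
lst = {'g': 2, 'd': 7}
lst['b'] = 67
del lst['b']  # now {'g': 2, 'd': 7}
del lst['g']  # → {'d': 7}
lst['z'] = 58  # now {'d': 7, 'z': 58}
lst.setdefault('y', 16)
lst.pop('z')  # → 58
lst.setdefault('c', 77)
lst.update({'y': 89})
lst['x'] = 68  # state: {'d': 7, 'y': 89, 'c': 77, 'x': 68}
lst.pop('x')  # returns 68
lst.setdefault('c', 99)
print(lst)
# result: {'d': 7, 'y': 89, 'c': 77}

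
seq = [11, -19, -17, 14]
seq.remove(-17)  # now [11, -19, 14]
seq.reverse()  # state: [14, -19, 11]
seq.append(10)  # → [14, -19, 11, 10]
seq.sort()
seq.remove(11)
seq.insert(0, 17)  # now [17, -19, 10, 14]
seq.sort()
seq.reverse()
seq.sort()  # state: [-19, 10, 14, 17]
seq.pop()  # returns 17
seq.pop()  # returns 14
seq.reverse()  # [10, -19]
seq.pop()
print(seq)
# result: [10]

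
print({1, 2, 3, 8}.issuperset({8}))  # True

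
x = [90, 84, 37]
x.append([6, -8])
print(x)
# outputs [90, 84, 37, [6, -8]]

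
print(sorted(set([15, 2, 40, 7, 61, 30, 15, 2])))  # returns [2, 7, 15, 30, 40, 61]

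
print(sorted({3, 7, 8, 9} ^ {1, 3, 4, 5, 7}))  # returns [1, 4, 5, 8, 9]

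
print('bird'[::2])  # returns br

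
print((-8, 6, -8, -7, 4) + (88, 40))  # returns (-8, 6, -8, -7, 4, 88, 40)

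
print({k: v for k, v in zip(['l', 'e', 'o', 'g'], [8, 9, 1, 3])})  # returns {'l': 8, 'e': 9, 'o': 1, 'g': 3}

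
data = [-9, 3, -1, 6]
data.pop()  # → 6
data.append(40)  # [-9, 3, -1, 40]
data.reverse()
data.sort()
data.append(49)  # [-9, -1, 3, 40, 49]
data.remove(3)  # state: [-9, -1, 40, 49]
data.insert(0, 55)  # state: [55, -9, -1, 40, 49]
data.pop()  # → 49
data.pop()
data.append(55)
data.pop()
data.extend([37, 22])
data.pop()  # 22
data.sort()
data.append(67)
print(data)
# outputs [-9, -1, 37, 55, 67]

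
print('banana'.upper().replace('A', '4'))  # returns B4N4N4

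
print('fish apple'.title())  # Fish Apple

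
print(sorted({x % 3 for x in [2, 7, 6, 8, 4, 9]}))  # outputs [0, 1, 2]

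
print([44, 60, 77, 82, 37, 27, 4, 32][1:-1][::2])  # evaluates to [60, 82, 27]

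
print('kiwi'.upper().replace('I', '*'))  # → K*W*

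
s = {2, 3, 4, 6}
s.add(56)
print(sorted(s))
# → [2, 3, 4, 6, 56]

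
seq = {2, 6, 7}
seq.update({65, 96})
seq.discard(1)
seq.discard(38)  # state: {2, 6, 7, 65, 96}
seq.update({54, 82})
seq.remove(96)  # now {2, 6, 7, 54, 65, 82}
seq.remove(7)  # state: {2, 6, 54, 65, 82}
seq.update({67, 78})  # {2, 6, 54, 65, 67, 78, 82}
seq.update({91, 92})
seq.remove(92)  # {2, 6, 54, 65, 67, 78, 82, 91}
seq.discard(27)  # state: {2, 6, 54, 65, 67, 78, 82, 91}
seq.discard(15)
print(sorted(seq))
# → [2, 6, 54, 65, 67, 78, 82, 91]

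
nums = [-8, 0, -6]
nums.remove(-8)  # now [0, -6]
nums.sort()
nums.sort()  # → [-6, 0]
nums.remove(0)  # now [-6]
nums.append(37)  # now [-6, 37]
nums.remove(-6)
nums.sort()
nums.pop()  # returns 37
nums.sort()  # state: []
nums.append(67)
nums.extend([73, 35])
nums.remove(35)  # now [67, 73]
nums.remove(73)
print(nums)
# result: [67]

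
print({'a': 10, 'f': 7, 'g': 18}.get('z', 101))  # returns 101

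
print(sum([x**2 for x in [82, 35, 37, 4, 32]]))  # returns 10358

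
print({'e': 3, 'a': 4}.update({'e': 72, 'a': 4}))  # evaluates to None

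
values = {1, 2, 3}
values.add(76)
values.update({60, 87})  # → {1, 2, 3, 60, 76, 87}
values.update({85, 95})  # {1, 2, 3, 60, 76, 85, 87, 95}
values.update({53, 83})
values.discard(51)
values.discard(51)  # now {1, 2, 3, 53, 60, 76, 83, 85, 87, 95}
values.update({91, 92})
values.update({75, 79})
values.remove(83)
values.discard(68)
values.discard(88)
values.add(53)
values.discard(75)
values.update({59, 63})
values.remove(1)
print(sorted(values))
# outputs [2, 3, 53, 59, 60, 63, 76, 79, 85, 87, 91, 92, 95]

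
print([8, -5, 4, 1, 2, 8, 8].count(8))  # 3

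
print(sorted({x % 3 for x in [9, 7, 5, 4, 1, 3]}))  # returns [0, 1, 2]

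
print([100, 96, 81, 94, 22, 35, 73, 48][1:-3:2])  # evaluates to [96, 94]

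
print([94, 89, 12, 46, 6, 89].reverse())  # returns None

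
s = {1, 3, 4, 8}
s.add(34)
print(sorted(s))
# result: [1, 3, 4, 8, 34]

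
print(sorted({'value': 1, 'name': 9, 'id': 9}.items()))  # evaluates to [('id', 9), ('name', 9), ('value', 1)]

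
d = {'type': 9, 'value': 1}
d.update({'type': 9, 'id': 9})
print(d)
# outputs {'type': 9, 'value': 1, 'id': 9}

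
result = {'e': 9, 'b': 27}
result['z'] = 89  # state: {'e': 9, 'b': 27, 'z': 89}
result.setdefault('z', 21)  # 89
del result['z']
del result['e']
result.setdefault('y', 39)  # 39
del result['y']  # {'b': 27}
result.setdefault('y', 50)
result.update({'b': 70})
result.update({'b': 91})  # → {'b': 91, 'y': 50}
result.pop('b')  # 91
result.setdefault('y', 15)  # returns 50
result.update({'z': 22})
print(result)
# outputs {'y': 50, 'z': 22}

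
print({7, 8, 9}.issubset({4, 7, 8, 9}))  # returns True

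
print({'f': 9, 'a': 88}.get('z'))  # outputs None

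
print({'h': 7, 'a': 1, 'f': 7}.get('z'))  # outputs None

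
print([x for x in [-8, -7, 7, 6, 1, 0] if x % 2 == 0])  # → [-8, 6, 0]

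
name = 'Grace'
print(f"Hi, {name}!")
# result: Hi, Grace!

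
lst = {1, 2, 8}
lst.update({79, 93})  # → {1, 2, 8, 79, 93}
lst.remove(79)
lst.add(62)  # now {1, 2, 8, 62, 93}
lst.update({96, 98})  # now {1, 2, 8, 62, 93, 96, 98}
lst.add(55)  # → {1, 2, 8, 55, 62, 93, 96, 98}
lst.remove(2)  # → {1, 8, 55, 62, 93, 96, 98}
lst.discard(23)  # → {1, 8, 55, 62, 93, 96, 98}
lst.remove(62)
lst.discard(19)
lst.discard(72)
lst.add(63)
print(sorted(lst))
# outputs [1, 8, 55, 63, 93, 96, 98]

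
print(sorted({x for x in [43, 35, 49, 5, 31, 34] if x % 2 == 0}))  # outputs [34]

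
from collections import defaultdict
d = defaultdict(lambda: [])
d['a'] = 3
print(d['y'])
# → []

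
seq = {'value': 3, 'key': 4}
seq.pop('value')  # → 3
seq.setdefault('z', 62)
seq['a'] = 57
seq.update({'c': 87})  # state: {'key': 4, 'z': 62, 'a': 57, 'c': 87}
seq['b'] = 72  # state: {'key': 4, 'z': 62, 'a': 57, 'c': 87, 'b': 72}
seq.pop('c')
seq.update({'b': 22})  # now {'key': 4, 'z': 62, 'a': 57, 'b': 22}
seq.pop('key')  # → 4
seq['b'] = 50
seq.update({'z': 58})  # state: {'z': 58, 'a': 57, 'b': 50}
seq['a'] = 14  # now {'z': 58, 'a': 14, 'b': 50}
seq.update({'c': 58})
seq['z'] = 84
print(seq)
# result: {'z': 84, 'a': 14, 'b': 50, 'c': 58}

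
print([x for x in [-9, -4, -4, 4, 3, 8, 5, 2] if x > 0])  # [4, 3, 8, 5, 2]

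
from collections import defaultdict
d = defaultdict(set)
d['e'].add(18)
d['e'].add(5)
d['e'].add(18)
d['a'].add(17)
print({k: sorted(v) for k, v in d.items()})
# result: {'e': [5, 18], 'a': [17]}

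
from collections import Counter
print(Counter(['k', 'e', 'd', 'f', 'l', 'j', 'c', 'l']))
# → Counter({'l': 2, 'k': 1, 'e': 1, 'd': 1, 'f': 1, 'j': 1, 'c': 1})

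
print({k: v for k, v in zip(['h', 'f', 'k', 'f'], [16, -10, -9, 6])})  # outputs {'h': 16, 'f': 6, 'k': -9}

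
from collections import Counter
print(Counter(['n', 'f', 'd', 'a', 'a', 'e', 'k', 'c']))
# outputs Counter({'a': 2, 'n': 1, 'f': 1, 'd': 1, 'e': 1, 'k': 1, 'c': 1})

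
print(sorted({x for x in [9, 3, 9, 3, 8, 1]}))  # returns [1, 3, 8, 9]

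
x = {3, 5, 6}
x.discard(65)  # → {3, 5, 6}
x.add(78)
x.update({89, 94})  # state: {3, 5, 6, 78, 89, 94}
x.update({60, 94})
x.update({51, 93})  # {3, 5, 6, 51, 60, 78, 89, 93, 94}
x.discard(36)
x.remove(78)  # {3, 5, 6, 51, 60, 89, 93, 94}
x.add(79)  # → {3, 5, 6, 51, 60, 79, 89, 93, 94}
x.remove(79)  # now {3, 5, 6, 51, 60, 89, 93, 94}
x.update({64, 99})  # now {3, 5, 6, 51, 60, 64, 89, 93, 94, 99}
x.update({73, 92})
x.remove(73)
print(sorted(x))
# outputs [3, 5, 6, 51, 60, 64, 89, 92, 93, 94, 99]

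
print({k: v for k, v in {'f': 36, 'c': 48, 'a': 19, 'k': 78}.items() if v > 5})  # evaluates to {'f': 36, 'c': 48, 'a': 19, 'k': 78}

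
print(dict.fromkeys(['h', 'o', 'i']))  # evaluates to {'h': None, 'o': None, 'i': None}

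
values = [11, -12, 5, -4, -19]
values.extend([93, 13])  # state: [11, -12, 5, -4, -19, 93, 13]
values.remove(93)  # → [11, -12, 5, -4, -19, 13]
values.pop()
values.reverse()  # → [-19, -4, 5, -12, 11]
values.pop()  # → 11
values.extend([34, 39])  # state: [-19, -4, 5, -12, 34, 39]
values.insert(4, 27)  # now [-19, -4, 5, -12, 27, 34, 39]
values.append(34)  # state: [-19, -4, 5, -12, 27, 34, 39, 34]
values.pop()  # 34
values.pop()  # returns 39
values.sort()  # [-19, -12, -4, 5, 27, 34]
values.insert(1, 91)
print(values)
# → [-19, 91, -12, -4, 5, 27, 34]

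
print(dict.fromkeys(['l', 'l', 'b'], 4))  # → {'l': 4, 'b': 4}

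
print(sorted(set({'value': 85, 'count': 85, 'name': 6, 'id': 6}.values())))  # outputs [6, 85]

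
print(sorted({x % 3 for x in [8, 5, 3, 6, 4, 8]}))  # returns [0, 1, 2]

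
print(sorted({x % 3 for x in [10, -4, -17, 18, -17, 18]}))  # [0, 1, 2]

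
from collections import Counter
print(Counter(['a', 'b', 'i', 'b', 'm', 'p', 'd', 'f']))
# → Counter({'b': 2, 'a': 1, 'i': 1, 'm': 1, 'p': 1, 'd': 1, 'f': 1})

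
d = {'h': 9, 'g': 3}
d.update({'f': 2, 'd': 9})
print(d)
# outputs {'h': 9, 'g': 3, 'f': 2, 'd': 9}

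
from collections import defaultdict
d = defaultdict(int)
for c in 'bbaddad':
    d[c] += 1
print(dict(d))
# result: {'b': 2, 'a': 2, 'd': 3}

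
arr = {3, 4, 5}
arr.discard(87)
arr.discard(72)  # {3, 4, 5}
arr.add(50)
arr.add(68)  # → {3, 4, 5, 50, 68}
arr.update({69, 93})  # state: {3, 4, 5, 50, 68, 69, 93}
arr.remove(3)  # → {4, 5, 50, 68, 69, 93}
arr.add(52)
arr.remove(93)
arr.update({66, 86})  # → {4, 5, 50, 52, 66, 68, 69, 86}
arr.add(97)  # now {4, 5, 50, 52, 66, 68, 69, 86, 97}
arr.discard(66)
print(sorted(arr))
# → [4, 5, 50, 52, 68, 69, 86, 97]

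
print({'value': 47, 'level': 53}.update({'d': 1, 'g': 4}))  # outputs None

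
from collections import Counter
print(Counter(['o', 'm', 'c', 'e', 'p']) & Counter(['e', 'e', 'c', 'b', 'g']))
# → Counter({'c': 1, 'e': 1})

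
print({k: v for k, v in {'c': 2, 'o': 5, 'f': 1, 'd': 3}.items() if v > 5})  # {}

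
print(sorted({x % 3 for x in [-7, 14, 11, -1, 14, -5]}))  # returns [1, 2]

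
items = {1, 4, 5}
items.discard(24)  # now {1, 4, 5}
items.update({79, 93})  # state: {1, 4, 5, 79, 93}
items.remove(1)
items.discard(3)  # {4, 5, 79, 93}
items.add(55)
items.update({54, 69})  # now {4, 5, 54, 55, 69, 79, 93}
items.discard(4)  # {5, 54, 55, 69, 79, 93}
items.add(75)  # {5, 54, 55, 69, 75, 79, 93}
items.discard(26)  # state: {5, 54, 55, 69, 75, 79, 93}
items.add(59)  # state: {5, 54, 55, 59, 69, 75, 79, 93}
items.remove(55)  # {5, 54, 59, 69, 75, 79, 93}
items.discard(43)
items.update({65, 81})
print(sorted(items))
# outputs [5, 54, 59, 65, 69, 75, 79, 81, 93]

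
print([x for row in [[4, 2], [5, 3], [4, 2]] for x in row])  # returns [4, 2, 5, 3, 4, 2]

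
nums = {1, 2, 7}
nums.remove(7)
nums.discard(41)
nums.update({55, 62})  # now {1, 2, 55, 62}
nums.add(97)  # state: {1, 2, 55, 62, 97}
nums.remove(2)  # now {1, 55, 62, 97}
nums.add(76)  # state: {1, 55, 62, 76, 97}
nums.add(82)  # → {1, 55, 62, 76, 82, 97}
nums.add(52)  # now {1, 52, 55, 62, 76, 82, 97}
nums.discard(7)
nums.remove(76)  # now {1, 52, 55, 62, 82, 97}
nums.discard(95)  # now {1, 52, 55, 62, 82, 97}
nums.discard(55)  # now {1, 52, 62, 82, 97}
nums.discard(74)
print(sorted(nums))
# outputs [1, 52, 62, 82, 97]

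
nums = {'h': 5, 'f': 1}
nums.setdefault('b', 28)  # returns 28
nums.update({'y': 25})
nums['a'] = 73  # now {'h': 5, 'f': 1, 'b': 28, 'y': 25, 'a': 73}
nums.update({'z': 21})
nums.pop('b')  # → 28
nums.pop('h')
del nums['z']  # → {'f': 1, 'y': 25, 'a': 73}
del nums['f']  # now {'y': 25, 'a': 73}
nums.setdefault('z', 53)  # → 53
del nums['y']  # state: {'a': 73, 'z': 53}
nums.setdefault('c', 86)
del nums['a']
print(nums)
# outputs {'z': 53, 'c': 86}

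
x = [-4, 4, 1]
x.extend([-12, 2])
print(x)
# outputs [-4, 4, 1, -12, 2]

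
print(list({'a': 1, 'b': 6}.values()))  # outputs [1, 6]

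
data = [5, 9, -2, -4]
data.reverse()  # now [-4, -2, 9, 5]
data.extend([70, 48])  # [-4, -2, 9, 5, 70, 48]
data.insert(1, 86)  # [-4, 86, -2, 9, 5, 70, 48]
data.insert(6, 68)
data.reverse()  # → [48, 68, 70, 5, 9, -2, 86, -4]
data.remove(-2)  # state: [48, 68, 70, 5, 9, 86, -4]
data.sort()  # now [-4, 5, 9, 48, 68, 70, 86]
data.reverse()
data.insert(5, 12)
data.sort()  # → [-4, 5, 9, 12, 48, 68, 70, 86]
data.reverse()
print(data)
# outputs [86, 70, 68, 48, 12, 9, 5, -4]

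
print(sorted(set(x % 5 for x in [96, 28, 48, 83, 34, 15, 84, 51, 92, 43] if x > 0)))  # [0, 1, 2, 3, 4]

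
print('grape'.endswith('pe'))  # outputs True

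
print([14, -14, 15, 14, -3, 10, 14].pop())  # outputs 14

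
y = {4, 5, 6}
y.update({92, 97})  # {4, 5, 6, 92, 97}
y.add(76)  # {4, 5, 6, 76, 92, 97}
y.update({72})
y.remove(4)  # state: {5, 6, 72, 76, 92, 97}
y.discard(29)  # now {5, 6, 72, 76, 92, 97}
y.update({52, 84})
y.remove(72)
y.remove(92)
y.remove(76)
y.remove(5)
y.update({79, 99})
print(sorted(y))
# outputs [6, 52, 79, 84, 97, 99]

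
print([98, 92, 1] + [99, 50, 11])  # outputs [98, 92, 1, 99, 50, 11]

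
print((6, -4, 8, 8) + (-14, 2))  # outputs (6, -4, 8, 8, -14, 2)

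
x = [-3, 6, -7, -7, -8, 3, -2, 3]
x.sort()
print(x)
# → [-8, -7, -7, -3, -2, 3, 3, 6]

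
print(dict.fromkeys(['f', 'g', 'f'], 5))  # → {'f': 5, 'g': 5}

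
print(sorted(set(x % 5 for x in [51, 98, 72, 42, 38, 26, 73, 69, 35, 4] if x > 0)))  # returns [0, 1, 2, 3, 4]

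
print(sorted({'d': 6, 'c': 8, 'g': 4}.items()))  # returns [('c', 8), ('d', 6), ('g', 4)]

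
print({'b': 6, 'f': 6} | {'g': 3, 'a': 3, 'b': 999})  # {'b': 999, 'f': 6, 'g': 3, 'a': 3}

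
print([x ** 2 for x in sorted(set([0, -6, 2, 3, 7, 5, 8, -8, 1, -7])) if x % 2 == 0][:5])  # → [64, 36, 0, 4, 64]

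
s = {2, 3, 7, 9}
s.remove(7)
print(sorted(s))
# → [2, 3, 9]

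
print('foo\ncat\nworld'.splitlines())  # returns ['foo', 'cat', 'world']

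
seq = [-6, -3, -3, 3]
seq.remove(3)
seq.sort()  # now [-6, -3, -3]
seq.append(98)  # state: [-6, -3, -3, 98]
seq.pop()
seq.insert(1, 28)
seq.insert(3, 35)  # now [-6, 28, -3, 35, -3]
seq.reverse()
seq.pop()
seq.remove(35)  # [-3, -3, 28]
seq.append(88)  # [-3, -3, 28, 88]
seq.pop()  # 88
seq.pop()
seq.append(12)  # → [-3, -3, 12]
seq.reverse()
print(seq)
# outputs [12, -3, -3]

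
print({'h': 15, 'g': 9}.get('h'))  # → 15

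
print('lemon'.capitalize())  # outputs Lemon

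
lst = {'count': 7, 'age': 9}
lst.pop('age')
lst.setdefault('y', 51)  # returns 51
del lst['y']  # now {'count': 7}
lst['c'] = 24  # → {'count': 7, 'c': 24}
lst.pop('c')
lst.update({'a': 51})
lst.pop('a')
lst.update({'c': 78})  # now {'count': 7, 'c': 78}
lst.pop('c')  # 78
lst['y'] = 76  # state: {'count': 7, 'y': 76}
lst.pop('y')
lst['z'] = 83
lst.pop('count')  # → 7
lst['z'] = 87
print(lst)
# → {'z': 87}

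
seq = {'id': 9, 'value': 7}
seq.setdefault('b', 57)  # 57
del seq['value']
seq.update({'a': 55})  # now {'id': 9, 'b': 57, 'a': 55}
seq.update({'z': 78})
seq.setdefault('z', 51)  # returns 78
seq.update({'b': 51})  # {'id': 9, 'b': 51, 'a': 55, 'z': 78}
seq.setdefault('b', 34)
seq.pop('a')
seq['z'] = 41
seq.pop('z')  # 41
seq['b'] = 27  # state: {'id': 9, 'b': 27}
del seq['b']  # {'id': 9}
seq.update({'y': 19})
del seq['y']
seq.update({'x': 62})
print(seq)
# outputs {'id': 9, 'x': 62}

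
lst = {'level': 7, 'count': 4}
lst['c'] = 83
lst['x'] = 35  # {'level': 7, 'count': 4, 'c': 83, 'x': 35}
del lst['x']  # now {'level': 7, 'count': 4, 'c': 83}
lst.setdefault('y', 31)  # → 31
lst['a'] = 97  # {'level': 7, 'count': 4, 'c': 83, 'y': 31, 'a': 97}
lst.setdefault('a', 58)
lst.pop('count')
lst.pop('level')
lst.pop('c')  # 83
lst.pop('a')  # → 97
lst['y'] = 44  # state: {'y': 44}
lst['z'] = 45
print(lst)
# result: {'y': 44, 'z': 45}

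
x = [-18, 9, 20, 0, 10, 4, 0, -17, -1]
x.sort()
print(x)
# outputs [-18, -17, -1, 0, 0, 4, 9, 10, 20]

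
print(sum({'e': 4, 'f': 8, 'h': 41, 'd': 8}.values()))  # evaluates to 61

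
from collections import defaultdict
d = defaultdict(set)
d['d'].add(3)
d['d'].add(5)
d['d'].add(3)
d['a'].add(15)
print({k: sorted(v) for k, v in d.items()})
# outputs {'d': [3, 5], 'a': [15]}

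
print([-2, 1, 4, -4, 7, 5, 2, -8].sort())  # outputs None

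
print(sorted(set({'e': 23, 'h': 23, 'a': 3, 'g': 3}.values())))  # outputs [3, 23]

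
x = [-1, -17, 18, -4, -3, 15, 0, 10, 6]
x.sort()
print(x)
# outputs [-17, -4, -3, -1, 0, 6, 10, 15, 18]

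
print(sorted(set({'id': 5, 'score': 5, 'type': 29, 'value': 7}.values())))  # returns [5, 7, 29]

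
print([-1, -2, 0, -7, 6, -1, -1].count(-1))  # 3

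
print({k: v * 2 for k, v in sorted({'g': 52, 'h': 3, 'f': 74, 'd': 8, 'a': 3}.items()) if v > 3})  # {'d': 16, 'f': 148, 'g': 104}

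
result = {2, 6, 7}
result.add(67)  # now {2, 6, 7, 67}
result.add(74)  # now {2, 6, 7, 67, 74}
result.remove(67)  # {2, 6, 7, 74}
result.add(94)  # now {2, 6, 7, 74, 94}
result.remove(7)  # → {2, 6, 74, 94}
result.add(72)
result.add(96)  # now {2, 6, 72, 74, 94, 96}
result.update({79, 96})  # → {2, 6, 72, 74, 79, 94, 96}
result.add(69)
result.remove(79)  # {2, 6, 69, 72, 74, 94, 96}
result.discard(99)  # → {2, 6, 69, 72, 74, 94, 96}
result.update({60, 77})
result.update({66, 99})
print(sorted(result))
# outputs [2, 6, 60, 66, 69, 72, 74, 77, 94, 96, 99]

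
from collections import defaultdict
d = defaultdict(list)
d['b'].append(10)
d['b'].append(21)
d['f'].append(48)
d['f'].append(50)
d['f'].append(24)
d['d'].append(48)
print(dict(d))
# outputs {'b': [10, 21], 'f': [48, 50, 24], 'd': [48]}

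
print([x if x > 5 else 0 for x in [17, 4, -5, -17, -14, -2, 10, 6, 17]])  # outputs [17, 0, 0, 0, 0, 0, 10, 6, 17]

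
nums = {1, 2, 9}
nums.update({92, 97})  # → {1, 2, 9, 92, 97}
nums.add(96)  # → {1, 2, 9, 92, 96, 97}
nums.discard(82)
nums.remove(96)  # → {1, 2, 9, 92, 97}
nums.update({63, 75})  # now {1, 2, 9, 63, 75, 92, 97}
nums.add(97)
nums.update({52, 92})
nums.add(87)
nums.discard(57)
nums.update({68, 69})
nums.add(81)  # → {1, 2, 9, 52, 63, 68, 69, 75, 81, 87, 92, 97}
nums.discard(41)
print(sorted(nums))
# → [1, 2, 9, 52, 63, 68, 69, 75, 81, 87, 92, 97]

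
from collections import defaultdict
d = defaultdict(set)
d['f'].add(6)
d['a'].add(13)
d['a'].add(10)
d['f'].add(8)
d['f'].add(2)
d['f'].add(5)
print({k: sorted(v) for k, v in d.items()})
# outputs {'f': [2, 5, 6, 8], 'a': [10, 13]}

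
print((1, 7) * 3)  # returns (1, 7, 1, 7, 1, 7)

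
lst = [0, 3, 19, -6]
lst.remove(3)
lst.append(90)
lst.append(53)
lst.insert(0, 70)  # [70, 0, 19, -6, 90, 53]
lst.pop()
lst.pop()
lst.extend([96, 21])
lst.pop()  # 21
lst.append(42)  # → [70, 0, 19, -6, 96, 42]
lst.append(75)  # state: [70, 0, 19, -6, 96, 42, 75]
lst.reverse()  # [75, 42, 96, -6, 19, 0, 70]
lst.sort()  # [-6, 0, 19, 42, 70, 75, 96]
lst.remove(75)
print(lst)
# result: [-6, 0, 19, 42, 70, 96]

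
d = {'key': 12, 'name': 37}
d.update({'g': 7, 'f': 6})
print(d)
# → {'key': 12, 'name': 37, 'g': 7, 'f': 6}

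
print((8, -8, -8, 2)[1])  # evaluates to -8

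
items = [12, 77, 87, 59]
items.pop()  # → 59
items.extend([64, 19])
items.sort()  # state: [12, 19, 64, 77, 87]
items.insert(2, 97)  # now [12, 19, 97, 64, 77, 87]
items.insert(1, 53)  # [12, 53, 19, 97, 64, 77, 87]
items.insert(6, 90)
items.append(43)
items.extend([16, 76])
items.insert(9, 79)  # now [12, 53, 19, 97, 64, 77, 90, 87, 43, 79, 16, 76]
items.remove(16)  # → [12, 53, 19, 97, 64, 77, 90, 87, 43, 79, 76]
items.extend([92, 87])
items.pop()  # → 87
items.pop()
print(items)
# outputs [12, 53, 19, 97, 64, 77, 90, 87, 43, 79, 76]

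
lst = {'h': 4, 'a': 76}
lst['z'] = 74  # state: {'h': 4, 'a': 76, 'z': 74}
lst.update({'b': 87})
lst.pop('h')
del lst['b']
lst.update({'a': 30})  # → {'a': 30, 'z': 74}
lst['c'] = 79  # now {'a': 30, 'z': 74, 'c': 79}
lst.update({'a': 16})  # {'a': 16, 'z': 74, 'c': 79}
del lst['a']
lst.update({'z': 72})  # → {'z': 72, 'c': 79}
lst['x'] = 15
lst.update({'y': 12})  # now {'z': 72, 'c': 79, 'x': 15, 'y': 12}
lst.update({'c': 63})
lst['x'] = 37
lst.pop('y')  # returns 12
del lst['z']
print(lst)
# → {'c': 63, 'x': 37}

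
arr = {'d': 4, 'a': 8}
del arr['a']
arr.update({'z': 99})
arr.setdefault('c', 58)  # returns 58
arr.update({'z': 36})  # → {'d': 4, 'z': 36, 'c': 58}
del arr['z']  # {'d': 4, 'c': 58}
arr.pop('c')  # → 58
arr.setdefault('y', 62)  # 62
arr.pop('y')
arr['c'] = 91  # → {'d': 4, 'c': 91}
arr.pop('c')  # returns 91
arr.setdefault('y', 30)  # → 30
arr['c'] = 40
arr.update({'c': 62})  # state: {'d': 4, 'y': 30, 'c': 62}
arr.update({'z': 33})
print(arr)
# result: {'d': 4, 'y': 30, 'c': 62, 'z': 33}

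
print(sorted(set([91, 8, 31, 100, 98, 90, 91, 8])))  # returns [8, 31, 90, 91, 98, 100]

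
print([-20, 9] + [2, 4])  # [-20, 9, 2, 4]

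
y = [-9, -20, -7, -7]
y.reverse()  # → [-7, -7, -20, -9]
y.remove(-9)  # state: [-7, -7, -20]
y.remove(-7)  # [-7, -20]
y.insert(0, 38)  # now [38, -7, -20]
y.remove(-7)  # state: [38, -20]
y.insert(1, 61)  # [38, 61, -20]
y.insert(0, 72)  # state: [72, 38, 61, -20]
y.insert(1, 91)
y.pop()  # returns -20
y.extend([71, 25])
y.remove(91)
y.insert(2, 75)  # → [72, 38, 75, 61, 71, 25]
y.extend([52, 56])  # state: [72, 38, 75, 61, 71, 25, 52, 56]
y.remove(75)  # [72, 38, 61, 71, 25, 52, 56]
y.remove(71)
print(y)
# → [72, 38, 61, 25, 52, 56]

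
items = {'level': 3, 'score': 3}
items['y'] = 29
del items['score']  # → {'level': 3, 'y': 29}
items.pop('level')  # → 3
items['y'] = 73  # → {'y': 73}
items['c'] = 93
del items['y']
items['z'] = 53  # {'c': 93, 'z': 53}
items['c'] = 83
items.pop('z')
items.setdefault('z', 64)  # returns 64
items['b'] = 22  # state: {'c': 83, 'z': 64, 'b': 22}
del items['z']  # {'c': 83, 'b': 22}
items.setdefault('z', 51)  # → 51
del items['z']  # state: {'c': 83, 'b': 22}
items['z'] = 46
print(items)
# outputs {'c': 83, 'b': 22, 'z': 46}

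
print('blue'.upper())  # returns BLUE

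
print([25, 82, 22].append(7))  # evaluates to None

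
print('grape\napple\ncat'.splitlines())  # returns ['grape', 'apple', 'cat']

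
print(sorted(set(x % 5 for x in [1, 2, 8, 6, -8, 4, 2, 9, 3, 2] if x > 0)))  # [1, 2, 3, 4]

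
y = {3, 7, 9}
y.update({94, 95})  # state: {3, 7, 9, 94, 95}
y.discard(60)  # {3, 7, 9, 94, 95}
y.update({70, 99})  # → {3, 7, 9, 70, 94, 95, 99}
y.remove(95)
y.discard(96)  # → {3, 7, 9, 70, 94, 99}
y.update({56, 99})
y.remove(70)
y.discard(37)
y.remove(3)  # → {7, 9, 56, 94, 99}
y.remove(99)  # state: {7, 9, 56, 94}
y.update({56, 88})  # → {7, 9, 56, 88, 94}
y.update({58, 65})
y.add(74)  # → {7, 9, 56, 58, 65, 74, 88, 94}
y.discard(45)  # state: {7, 9, 56, 58, 65, 74, 88, 94}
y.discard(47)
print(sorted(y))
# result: [7, 9, 56, 58, 65, 74, 88, 94]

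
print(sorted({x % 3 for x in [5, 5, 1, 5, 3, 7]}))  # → [0, 1, 2]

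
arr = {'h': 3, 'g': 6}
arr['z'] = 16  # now {'h': 3, 'g': 6, 'z': 16}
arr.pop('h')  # 3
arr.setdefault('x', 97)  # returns 97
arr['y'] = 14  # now {'g': 6, 'z': 16, 'x': 97, 'y': 14}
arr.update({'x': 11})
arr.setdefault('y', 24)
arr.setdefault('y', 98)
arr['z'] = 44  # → {'g': 6, 'z': 44, 'x': 11, 'y': 14}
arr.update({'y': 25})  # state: {'g': 6, 'z': 44, 'x': 11, 'y': 25}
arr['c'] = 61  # {'g': 6, 'z': 44, 'x': 11, 'y': 25, 'c': 61}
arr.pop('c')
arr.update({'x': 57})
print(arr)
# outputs {'g': 6, 'z': 44, 'x': 57, 'y': 25}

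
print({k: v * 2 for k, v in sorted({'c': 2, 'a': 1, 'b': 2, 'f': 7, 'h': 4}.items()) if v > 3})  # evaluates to {'f': 14, 'h': 8}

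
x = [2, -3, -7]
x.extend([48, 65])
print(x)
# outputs [2, -3, -7, 48, 65]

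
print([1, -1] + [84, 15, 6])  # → [1, -1, 84, 15, 6]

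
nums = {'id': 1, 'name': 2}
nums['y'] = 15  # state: {'id': 1, 'name': 2, 'y': 15}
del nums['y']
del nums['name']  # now {'id': 1}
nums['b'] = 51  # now {'id': 1, 'b': 51}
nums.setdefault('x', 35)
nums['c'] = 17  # {'id': 1, 'b': 51, 'x': 35, 'c': 17}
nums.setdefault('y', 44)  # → 44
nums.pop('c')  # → 17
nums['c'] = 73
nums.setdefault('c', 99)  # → 73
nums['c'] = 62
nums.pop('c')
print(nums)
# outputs {'id': 1, 'b': 51, 'x': 35, 'y': 44}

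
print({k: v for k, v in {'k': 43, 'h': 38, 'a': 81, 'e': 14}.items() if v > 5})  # {'k': 43, 'h': 38, 'a': 81, 'e': 14}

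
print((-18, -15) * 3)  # (-18, -15, -18, -15, -18, -15)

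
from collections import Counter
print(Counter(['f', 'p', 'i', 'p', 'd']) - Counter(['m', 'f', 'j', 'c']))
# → Counter({'p': 2, 'i': 1, 'd': 1})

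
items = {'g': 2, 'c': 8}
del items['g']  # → {'c': 8}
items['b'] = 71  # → {'c': 8, 'b': 71}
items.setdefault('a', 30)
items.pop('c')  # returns 8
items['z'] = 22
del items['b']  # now {'a': 30, 'z': 22}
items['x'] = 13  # {'a': 30, 'z': 22, 'x': 13}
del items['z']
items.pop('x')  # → 13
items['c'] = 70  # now {'a': 30, 'c': 70}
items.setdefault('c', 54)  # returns 70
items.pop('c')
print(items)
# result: {'a': 30}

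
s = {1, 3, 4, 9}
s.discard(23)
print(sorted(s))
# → [1, 3, 4, 9]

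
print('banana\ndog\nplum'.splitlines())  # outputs ['banana', 'dog', 'plum']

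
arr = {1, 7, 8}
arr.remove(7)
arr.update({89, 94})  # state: {1, 8, 89, 94}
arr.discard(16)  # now {1, 8, 89, 94}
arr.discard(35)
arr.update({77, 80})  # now {1, 8, 77, 80, 89, 94}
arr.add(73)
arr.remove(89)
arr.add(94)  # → {1, 8, 73, 77, 80, 94}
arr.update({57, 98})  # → {1, 8, 57, 73, 77, 80, 94, 98}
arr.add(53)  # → {1, 8, 53, 57, 73, 77, 80, 94, 98}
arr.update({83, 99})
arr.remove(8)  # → {1, 53, 57, 73, 77, 80, 83, 94, 98, 99}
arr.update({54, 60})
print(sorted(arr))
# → [1, 53, 54, 57, 60, 73, 77, 80, 83, 94, 98, 99]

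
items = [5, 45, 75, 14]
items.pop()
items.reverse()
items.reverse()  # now [5, 45, 75]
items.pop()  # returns 75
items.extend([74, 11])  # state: [5, 45, 74, 11]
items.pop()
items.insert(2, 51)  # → [5, 45, 51, 74]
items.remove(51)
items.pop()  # 74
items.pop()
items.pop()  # 5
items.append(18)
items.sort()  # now [18]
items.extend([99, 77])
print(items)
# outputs [18, 99, 77]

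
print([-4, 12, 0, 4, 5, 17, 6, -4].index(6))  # 6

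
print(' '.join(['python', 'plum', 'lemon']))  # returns python plum lemon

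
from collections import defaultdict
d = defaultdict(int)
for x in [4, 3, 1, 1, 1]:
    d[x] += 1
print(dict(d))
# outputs {4: 1, 3: 1, 1: 3}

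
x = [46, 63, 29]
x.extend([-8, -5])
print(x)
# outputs [46, 63, 29, -8, -5]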